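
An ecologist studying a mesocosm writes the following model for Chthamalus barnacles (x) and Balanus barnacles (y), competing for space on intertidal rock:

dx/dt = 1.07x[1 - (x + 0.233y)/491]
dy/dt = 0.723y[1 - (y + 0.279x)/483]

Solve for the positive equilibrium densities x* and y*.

x* ≈ 405, y* ≈ 370

Setting both brackets to zero gives the nullclines x + 0.233y = 491 and 0.279x + y = 483.
Substituting y = 483 - 0.279x into the first: x(1 - 0.233·0.279) = 491 - 0.233·483.
So x* = 378/0.935 = 405, and then y* = 483 - 0.279·405 = 370.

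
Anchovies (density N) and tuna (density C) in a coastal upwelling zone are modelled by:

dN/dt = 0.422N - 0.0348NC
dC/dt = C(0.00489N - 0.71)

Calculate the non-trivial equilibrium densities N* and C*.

N* ≈ 145, C* ≈ 12.1

Set dC/dt = 0 with C > 0: 0.00489N - 0.71 = 0, so N* = 0.71/0.00489 = 145.
Set dN/dt = 0 with N > 0: 0.422 - 0.0348C = 0, so C* = 0.422/0.0348 = 12.1.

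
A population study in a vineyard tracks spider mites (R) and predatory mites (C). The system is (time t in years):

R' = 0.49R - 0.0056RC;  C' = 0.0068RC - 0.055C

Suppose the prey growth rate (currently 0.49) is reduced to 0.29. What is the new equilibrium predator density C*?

C* ≈ 51.8

At the interior fixed point, setting dR/dt = 0 with R > 0 fixes C* = (prey growth rate)/(RC coefficient) — independent of the other coefficients.
With the change, C* = 0.29/0.0056 = 51.8; it falls from 87.5.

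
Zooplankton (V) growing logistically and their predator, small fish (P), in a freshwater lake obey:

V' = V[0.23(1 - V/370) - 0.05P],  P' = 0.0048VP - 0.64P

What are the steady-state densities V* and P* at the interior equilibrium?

From dP/dt = 0 with P > 0: 0.0048V* = 0.64, so V* = 133.
Substitute into dV/dt = 0: 0.23(1 - 133/370) = 0.05P*.
The bracket is 0.64, giving P* = 0.147/0.05 = 2.94.

V* ≈ 133, P* ≈ 2.94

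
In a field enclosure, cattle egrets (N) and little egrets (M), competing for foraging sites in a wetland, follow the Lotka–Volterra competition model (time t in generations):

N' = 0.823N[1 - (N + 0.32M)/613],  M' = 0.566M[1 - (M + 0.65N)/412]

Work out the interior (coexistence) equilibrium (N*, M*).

Setting both brackets to zero gives the nullclines N + 0.32M = 613 and 0.65N + M = 412.
Substituting M = 412 - 0.65N into the first: N(1 - 0.32·0.65) = 613 - 0.32·412.
So N* = 481/0.792 = 608, and then M* = 412 - 0.65·608 = 17.1.

N* ≈ 608, M* ≈ 17.1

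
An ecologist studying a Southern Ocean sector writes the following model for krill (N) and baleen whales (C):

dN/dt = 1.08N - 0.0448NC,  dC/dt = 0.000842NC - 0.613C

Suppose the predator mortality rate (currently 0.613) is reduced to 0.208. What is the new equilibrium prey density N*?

N* ≈ 247

At the interior fixed point, setting dC/dt = 0 with C > 0 fixes N* = (predator death rate)/(NC coefficient) — independent of the other coefficients.
With the change, N* = 0.208/0.000842 = 247; it falls from 728.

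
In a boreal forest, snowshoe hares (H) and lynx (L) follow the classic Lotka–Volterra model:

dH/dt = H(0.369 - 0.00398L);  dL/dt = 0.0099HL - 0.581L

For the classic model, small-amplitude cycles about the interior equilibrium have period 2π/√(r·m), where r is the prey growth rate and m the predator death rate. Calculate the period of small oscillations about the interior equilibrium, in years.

T ≈ 13.6 years

Here r = 0.369 and m = 0.581, so r·m = 0.214.
ω = √0.214 = 0.463 per year, hence T = 2π/ω ≈ 13.6 years.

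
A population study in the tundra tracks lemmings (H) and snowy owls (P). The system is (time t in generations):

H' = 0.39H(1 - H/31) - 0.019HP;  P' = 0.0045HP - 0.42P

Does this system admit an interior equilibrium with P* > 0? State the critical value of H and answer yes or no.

Threshold H = 93.3; K < 93.3, so no, the predator goes extinct.

The predator equation gives dP/dt > 0 only when H > 0.42/0.0045 = 93.3.
Without the predator, H → K = 31. Since 31 < 93.3, the predator cannot invade.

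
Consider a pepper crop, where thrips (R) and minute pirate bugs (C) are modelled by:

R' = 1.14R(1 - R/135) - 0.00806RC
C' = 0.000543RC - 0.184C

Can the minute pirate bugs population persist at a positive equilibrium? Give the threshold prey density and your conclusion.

The predator equation gives dC/dt > 0 only when R > 0.184/0.000543 = 339.
Without the predator, R → K = 135. Since 135 < 339, the predator cannot invade.

Threshold R = 339; K < 339, so no, the predator goes extinct.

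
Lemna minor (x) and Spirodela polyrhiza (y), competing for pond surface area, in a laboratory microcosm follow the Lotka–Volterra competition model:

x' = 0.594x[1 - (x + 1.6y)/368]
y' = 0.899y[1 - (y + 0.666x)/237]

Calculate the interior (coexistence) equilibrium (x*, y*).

x* ≈ 171, y* ≈ 123

Setting both brackets to zero gives the nullclines x + 1.6y = 368 and 0.666x + y = 237.
Substituting y = 237 - 0.666x into the first: x(1 - 1.6·0.666) = 368 - 1.6·237.
So x* = -11.2/-0.0656 = 171, and then y* = 237 - 0.666·171 = 123.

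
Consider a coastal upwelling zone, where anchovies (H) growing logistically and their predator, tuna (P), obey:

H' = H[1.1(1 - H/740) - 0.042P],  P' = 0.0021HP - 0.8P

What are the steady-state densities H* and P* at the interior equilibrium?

From dP/dt = 0 with P > 0: 0.0021H* = 0.8, so H* = 381.
Substitute into dH/dt = 0: 1.1(1 - 381/740) = 0.042P*.
The bracket is 0.485, giving P* = 0.534/0.042 = 12.7.

H* ≈ 381, P* ≈ 12.7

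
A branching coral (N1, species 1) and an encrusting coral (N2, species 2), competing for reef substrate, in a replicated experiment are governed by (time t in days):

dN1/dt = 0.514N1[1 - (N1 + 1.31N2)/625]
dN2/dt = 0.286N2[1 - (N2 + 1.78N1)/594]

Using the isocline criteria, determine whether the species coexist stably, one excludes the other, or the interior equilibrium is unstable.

Compare the nullcline intercepts: K1/α12 = 625/1.31 = 477 < K2 = 594; K2/α21 = 594/1.78 = 334 < K1 = 625.
Since both are reversed, neither can invade when rare; the interior point is a saddle.

unstable coexistence (outcome depends on initial conditions)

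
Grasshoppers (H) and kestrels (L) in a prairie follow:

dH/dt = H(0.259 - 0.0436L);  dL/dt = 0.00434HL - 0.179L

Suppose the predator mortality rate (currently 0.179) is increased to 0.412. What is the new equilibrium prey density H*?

At the interior fixed point, setting dL/dt = 0 with L > 0 fixes H* = (predator death rate)/(HL coefficient) — independent of the other coefficients.
With the change, H* = 0.412/0.00434 = 94.9; it rises from 41.2.

H* ≈ 94.9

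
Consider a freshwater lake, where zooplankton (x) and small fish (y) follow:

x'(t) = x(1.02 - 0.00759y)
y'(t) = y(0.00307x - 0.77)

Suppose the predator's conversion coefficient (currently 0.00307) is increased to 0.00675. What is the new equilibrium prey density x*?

x* ≈ 114

At the interior fixed point, setting dy/dt = 0 with y > 0 fixes x* = (predator death rate)/(xy coefficient) — independent of the other coefficients.
With the change, x* = 0.77/0.00675 = 114; it falls from 251.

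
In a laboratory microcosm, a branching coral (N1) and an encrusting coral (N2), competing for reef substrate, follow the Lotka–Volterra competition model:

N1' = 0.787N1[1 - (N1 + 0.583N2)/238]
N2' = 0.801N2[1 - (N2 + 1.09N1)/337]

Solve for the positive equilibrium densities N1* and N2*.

N1* ≈ 114, N2* ≈ 213

Setting both brackets to zero gives the nullclines N1 + 0.583N2 = 238 and 1.09N1 + N2 = 337.
Substituting N2 = 337 - 1.09N1 into the first: N1(1 - 0.583·1.09) = 238 - 0.583·337.
So N1* = 41.5/0.365 = 114, and then N2* = 337 - 1.09·114 = 213.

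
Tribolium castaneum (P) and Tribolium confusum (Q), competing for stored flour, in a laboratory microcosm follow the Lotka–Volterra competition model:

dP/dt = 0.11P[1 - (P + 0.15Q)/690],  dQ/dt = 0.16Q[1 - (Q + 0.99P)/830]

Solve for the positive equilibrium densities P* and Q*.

P* ≈ 664, Q* ≈ 173

Setting both brackets to zero gives the nullclines P + 0.15Q = 690 and 0.99P + Q = 830.
Substituting Q = 830 - 0.99P into the first: P(1 - 0.15·0.99) = 690 - 0.15·830.
So P* = 566/0.852 = 664, and then Q* = 830 - 0.99·664 = 173.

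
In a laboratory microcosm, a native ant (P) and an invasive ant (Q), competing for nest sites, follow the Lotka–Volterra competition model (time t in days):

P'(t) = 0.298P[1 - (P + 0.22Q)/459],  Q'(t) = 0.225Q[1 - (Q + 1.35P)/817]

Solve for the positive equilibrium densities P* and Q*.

P* ≈ 397, Q* ≈ 281

Setting both brackets to zero gives the nullclines P + 0.22Q = 459 and 1.35P + Q = 817.
Substituting Q = 817 - 1.35P into the first: P(1 - 0.22·1.35) = 459 - 0.22·817.
So P* = 279/0.703 = 397, and then Q* = 817 - 1.35·397 = 281.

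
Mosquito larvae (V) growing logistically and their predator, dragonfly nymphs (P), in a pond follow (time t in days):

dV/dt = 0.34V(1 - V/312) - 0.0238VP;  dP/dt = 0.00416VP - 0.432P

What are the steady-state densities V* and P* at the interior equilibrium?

V* ≈ 104, P* ≈ 9.53

From dP/dt = 0 with P > 0: 0.00416V* = 0.432, so V* = 104.
Substitute into dV/dt = 0: 0.34(1 - 104/312) = 0.0238P*.
The bracket is 0.667, giving P* = 0.227/0.0238 = 9.53.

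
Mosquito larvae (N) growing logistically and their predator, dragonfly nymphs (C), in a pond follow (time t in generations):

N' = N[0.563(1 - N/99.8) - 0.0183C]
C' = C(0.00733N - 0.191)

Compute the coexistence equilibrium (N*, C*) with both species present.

N* ≈ 26.1, C* ≈ 22.7

From dC/dt = 0 with C > 0: 0.00733N* = 0.191, so N* = 26.1.
Substitute into dN/dt = 0: 0.563(1 - 26.1/99.8) = 0.0183C*.
The bracket is 0.739, giving C* = 0.416/0.0183 = 22.7.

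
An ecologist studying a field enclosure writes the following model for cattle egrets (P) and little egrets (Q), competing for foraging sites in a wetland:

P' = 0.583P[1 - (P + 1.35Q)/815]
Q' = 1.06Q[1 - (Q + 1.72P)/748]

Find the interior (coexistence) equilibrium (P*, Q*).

P* ≈ 147, Q* ≈ 495

Setting both brackets to zero gives the nullclines P + 1.35Q = 815 and 1.72P + Q = 748.
Substituting Q = 748 - 1.72P into the first: P(1 - 1.35·1.72) = 815 - 1.35·748.
So P* = -195/-1.32 = 147, and then Q* = 748 - 1.72·147 = 495.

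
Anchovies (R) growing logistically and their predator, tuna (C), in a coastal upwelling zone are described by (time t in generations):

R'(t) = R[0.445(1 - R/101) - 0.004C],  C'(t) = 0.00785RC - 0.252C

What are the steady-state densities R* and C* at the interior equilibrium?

R* ≈ 32.1, C* ≈ 75.9

From dC/dt = 0 with C > 0: 0.00785R* = 0.252, so R* = 32.1.
Substitute into dR/dt = 0: 0.445(1 - 32.1/101) = 0.004C*.
The bracket is 0.682, giving C* = 0.304/0.004 = 75.9.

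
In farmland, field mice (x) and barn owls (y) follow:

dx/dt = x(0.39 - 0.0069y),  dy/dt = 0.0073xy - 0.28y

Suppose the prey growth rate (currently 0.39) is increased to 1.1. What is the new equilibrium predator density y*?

y* ≈ 159

At the interior fixed point, setting dx/dt = 0 with x > 0 fixes y* = (prey growth rate)/(xy coefficient) — independent of the other coefficients.
With the change, y* = 1.1/0.0069 = 159; it rises from 56.5.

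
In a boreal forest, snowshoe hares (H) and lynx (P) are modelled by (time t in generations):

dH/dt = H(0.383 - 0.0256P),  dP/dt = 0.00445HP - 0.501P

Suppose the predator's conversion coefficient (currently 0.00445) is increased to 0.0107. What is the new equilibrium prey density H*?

At the interior fixed point, setting dP/dt = 0 with P > 0 fixes H* = (predator death rate)/(HP coefficient) — independent of the other coefficients.
With the change, H* = 0.501/0.0107 = 46.8; it falls from 113.

H* ≈ 46.8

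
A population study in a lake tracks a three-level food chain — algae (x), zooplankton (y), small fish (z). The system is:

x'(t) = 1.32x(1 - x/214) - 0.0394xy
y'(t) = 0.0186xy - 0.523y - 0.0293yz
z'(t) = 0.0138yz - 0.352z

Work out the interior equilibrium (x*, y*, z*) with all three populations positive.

x* ≈ 51.1, y* ≈ 25.5, z* ≈ 14.6

From dz/dt = 0: 0.0138y* = 0.352, so y* = 25.5.
From dx/dt = 0: 1.32(1 - x*/214) = 0.0394·25.5, giving x* = 214·(1 - 0.761) = 51.1.
From dy/dt = 0: 0.0186·51.1 - 0.523 = 0.0293z*, so z* = 0.427/0.0293 = 14.6.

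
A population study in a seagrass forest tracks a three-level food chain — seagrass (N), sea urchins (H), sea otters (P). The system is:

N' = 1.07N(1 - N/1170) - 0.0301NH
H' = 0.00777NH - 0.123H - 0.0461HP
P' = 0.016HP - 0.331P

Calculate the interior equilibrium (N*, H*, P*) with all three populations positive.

From dP/dt = 0: 0.016H* = 0.331, so H* = 20.7.
From dN/dt = 0: 1.07(1 - N*/1170) = 0.0301·20.7, giving N* = 1170·(1 - 0.582) = 489.
From dH/dt = 0: 0.00777·489 - 0.123 = 0.0461P*, so P* = 3.68/0.0461 = 79.8.

N* ≈ 489, H* ≈ 20.7, P* ≈ 79.8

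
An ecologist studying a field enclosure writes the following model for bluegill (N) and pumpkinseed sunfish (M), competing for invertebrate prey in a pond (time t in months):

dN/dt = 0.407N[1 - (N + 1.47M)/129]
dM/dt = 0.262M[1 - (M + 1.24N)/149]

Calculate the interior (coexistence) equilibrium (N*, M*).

Setting both brackets to zero gives the nullclines N + 1.47M = 129 and 1.24N + M = 149.
Substituting M = 149 - 1.24N into the first: N(1 - 1.47·1.24) = 129 - 1.47·149.
So N* = -90/-0.823 = 109, and then M* = 149 - 1.24·109 = 13.3.

N* ≈ 109, M* ≈ 13.3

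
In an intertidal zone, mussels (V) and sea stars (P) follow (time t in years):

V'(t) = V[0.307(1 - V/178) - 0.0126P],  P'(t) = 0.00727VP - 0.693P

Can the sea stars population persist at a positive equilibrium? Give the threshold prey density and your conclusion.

Threshold V = 95.3; K > 95.3, so yes, the predator persists.

The predator equation gives dP/dt > 0 only when V > 0.693/0.00727 = 95.3.
Without the predator, V → K = 178. Since 178 > 95.3, the predator can invade and persist.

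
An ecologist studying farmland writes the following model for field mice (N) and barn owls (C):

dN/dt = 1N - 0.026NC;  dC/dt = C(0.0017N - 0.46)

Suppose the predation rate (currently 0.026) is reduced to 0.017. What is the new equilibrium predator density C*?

C* ≈ 58.8

At the interior fixed point, setting dN/dt = 0 with N > 0 fixes C* = (prey growth rate)/(NC coefficient) — independent of the other coefficients.
With the change, C* = 1/0.017 = 58.8; it rises from 38.5.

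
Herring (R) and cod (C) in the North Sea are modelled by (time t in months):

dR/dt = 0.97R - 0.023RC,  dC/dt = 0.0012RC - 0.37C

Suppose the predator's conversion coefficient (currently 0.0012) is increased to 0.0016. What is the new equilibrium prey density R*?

R* ≈ 231

At the interior fixed point, setting dC/dt = 0 with C > 0 fixes R* = (predator death rate)/(RC coefficient) — independent of the other coefficients.
With the change, R* = 0.37/0.0016 = 231; it falls from 308.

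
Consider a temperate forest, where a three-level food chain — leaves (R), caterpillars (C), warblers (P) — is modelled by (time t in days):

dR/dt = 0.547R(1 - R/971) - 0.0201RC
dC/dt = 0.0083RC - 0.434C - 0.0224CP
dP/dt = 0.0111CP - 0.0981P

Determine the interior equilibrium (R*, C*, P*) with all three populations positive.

R* ≈ 656, C* ≈ 8.84, P* ≈ 224

From dP/dt = 0: 0.0111C* = 0.0981, so C* = 8.84.
From dR/dt = 0: 0.547(1 - R*/971) = 0.0201·8.84, giving R* = 971·(1 - 0.325) = 656.
From dC/dt = 0: 0.0083·656 - 0.434 = 0.0224P*, so P* = 5.01/0.0224 = 224.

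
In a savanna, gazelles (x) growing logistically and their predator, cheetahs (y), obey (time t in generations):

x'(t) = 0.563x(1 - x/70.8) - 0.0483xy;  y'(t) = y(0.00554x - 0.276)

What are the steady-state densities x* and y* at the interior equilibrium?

From dy/dt = 0 with y > 0: 0.00554x* = 0.276, so x* = 49.8.
Substitute into dx/dt = 0: 0.563(1 - 49.8/70.8) = 0.0483y*.
The bracket is 0.296, giving y* = 0.167/0.0483 = 3.45.

x* ≈ 49.8, y* ≈ 3.45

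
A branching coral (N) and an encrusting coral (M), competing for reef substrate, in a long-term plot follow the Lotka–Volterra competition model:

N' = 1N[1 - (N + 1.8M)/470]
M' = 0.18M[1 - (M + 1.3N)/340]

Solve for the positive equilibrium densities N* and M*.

Setting both brackets to zero gives the nullclines N + 1.8M = 470 and 1.3N + M = 340.
Substituting M = 340 - 1.3N into the first: N(1 - 1.8·1.3) = 470 - 1.8·340.
So N* = -142/-1.34 = 106, and then M* = 340 - 1.3·106 = 202.

N* ≈ 106, M* ≈ 202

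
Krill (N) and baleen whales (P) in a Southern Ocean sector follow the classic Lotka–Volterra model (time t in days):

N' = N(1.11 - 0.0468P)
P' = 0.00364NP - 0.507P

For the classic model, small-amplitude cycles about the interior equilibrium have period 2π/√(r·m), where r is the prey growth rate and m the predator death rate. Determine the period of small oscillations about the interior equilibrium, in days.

Here r = 1.11 and m = 0.507, so r·m = 0.563.
ω = √0.563 = 0.75 per day, hence T = 2π/ω ≈ 8.38 days.

T ≈ 8.38 days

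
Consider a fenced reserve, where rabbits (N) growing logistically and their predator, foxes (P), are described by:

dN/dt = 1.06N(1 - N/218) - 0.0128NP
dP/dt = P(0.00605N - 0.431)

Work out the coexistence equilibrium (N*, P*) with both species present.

N* ≈ 71.2, P* ≈ 55.8

From dP/dt = 0 with P > 0: 0.00605N* = 0.431, so N* = 71.2.
Substitute into dN/dt = 0: 1.06(1 - 71.2/218) = 0.0128P*.
The bracket is 0.673, giving P* = 0.714/0.0128 = 55.8.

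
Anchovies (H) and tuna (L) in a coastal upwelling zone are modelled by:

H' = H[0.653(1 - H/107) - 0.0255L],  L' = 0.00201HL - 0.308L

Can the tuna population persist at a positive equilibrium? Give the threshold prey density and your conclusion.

Threshold H = 153; K < 153, so no, the predator goes extinct.

The predator equation gives dL/dt > 0 only when H > 0.308/0.00201 = 153.
Without the predator, H → K = 107. Since 107 < 153, the predator cannot invade.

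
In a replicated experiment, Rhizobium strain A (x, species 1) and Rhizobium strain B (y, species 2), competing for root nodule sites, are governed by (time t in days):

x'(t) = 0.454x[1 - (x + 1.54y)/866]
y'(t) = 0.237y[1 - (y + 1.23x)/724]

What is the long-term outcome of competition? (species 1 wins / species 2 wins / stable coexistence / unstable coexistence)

unstable coexistence (outcome depends on initial conditions)

Compare the nullcline intercepts: K1/α12 = 866/1.54 = 562 < K2 = 724; K2/α21 = 724/1.23 = 589 < K1 = 866.
Since both are reversed, neither can invade when rare; the interior point is a saddle.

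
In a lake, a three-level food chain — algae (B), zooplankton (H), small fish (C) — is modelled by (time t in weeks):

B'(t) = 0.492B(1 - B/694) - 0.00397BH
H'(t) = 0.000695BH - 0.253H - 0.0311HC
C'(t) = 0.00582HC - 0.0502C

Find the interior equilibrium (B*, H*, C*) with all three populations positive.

B* ≈ 646, H* ≈ 8.63, C* ≈ 6.29

From dC/dt = 0: 0.00582H* = 0.0502, so H* = 8.63.
From dB/dt = 0: 0.492(1 - B*/694) = 0.00397·8.63, giving B* = 694·(1 - 0.0696) = 646.
From dH/dt = 0: 0.000695·646 - 0.253 = 0.0311C*, so C* = 0.196/0.0311 = 6.29.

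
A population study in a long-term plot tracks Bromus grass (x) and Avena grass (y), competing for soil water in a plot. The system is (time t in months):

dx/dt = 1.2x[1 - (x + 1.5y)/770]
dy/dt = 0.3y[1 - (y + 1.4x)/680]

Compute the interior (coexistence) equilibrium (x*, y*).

Setting both brackets to zero gives the nullclines x + 1.5y = 770 and 1.4x + y = 680.
Substituting y = 680 - 1.4x into the first: x(1 - 1.5·1.4) = 770 - 1.5·680.
So x* = -250/-1.1 = 227, and then y* = 680 - 1.4·227 = 362.

x* ≈ 227, y* ≈ 362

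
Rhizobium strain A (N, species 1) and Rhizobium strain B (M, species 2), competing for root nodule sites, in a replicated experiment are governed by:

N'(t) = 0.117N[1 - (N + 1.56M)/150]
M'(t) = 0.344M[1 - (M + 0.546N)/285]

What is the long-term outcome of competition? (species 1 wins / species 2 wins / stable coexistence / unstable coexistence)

Compare the nullcline intercepts: K1/α12 = 150/1.56 = 96.2 < K2 = 285; K2/α21 = 285/0.546 = 522 > K1 = 150.
Since the inequalities point opposite ways, species 2 can invade but species 1 cannot.

species 2 excludes species 1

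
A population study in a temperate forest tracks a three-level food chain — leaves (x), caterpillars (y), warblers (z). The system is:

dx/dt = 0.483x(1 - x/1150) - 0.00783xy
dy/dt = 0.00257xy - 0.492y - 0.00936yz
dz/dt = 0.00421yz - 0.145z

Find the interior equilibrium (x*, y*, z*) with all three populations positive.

x* ≈ 508, y* ≈ 34.4, z* ≈ 86.9

From dz/dt = 0: 0.00421y* = 0.145, so y* = 34.4.
From dx/dt = 0: 0.483(1 - x*/1150) = 0.00783·34.4, giving x* = 1150·(1 - 0.558) = 508.
From dy/dt = 0: 0.00257·508 - 0.492 = 0.00936z*, so z* = 0.813/0.00936 = 86.9.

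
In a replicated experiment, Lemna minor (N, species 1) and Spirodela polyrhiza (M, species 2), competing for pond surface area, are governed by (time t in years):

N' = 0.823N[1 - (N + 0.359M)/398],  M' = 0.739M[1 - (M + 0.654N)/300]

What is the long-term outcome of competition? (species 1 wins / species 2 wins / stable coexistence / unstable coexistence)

Compare the nullcline intercepts: K1/α12 = 398/0.359 = 1110 > K2 = 300; K2/α21 = 300/0.654 = 459 > K1 = 398.
Since both inequalities hold, each species can invade when rare, so the interior equilibrium is stable.

stable coexistence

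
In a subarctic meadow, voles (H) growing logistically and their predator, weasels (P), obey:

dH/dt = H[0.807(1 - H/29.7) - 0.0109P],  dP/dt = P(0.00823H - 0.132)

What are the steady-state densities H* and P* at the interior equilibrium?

From dP/dt = 0 with P > 0: 0.00823H* = 0.132, so H* = 16.
Substitute into dH/dt = 0: 0.807(1 - 16/29.7) = 0.0109P*.
The bracket is 0.46, giving P* = 0.371/0.0109 = 34.1.

H* ≈ 16, P* ≈ 34.1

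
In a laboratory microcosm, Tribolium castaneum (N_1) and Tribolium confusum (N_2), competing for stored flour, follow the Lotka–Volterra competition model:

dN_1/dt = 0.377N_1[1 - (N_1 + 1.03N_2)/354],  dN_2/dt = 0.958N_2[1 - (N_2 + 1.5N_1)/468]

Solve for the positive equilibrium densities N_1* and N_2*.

Setting both brackets to zero gives the nullclines N_1 + 1.03N_2 = 354 and 1.5N_1 + N_2 = 468.
Substituting N_2 = 468 - 1.5N_1 into the first: N_1(1 - 1.03·1.5) = 354 - 1.03·468.
So N_1* = -128/-0.545 = 235, and then N_2* = 468 - 1.5·235 = 116.

N_1* ≈ 235, N_2* ≈ 116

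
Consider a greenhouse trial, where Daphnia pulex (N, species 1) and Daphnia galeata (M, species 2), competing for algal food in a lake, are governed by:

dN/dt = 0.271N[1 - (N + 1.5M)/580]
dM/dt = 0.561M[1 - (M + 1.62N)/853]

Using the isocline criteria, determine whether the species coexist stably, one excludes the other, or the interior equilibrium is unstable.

unstable coexistence (outcome depends on initial conditions)

Compare the nullcline intercepts: K1/α12 = 580/1.5 = 387 < K2 = 853; K2/α21 = 853/1.62 = 527 < K1 = 580.
Since both are reversed, neither can invade when rare; the interior point is a saddle.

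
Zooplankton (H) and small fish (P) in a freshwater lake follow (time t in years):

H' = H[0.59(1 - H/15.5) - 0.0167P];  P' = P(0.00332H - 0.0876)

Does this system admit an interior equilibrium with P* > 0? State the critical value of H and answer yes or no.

The predator equation gives dP/dt > 0 only when H > 0.0876/0.00332 = 26.4.
Without the predator, H → K = 15.5. Since 15.5 < 26.4, the predator cannot invade.

Threshold H = 26.4; K < 26.4, so no, the predator goes extinct.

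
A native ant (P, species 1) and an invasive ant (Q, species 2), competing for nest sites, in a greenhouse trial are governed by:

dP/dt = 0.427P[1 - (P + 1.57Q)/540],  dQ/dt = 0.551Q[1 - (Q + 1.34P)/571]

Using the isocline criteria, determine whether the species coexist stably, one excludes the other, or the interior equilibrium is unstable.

unstable coexistence (outcome depends on initial conditions)

Compare the nullcline intercepts: K1/α12 = 540/1.57 = 344 < K2 = 571; K2/α21 = 571/1.34 = 426 < K1 = 540.
Since both are reversed, neither can invade when rare; the interior point is a saddle.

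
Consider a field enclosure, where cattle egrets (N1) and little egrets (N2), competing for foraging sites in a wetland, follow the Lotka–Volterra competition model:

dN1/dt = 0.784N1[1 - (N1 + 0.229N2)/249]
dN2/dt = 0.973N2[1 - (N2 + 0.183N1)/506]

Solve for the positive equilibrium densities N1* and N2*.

N1* ≈ 139, N2* ≈ 481

Setting both brackets to zero gives the nullclines N1 + 0.229N2 = 249 and 0.183N1 + N2 = 506.
Substituting N2 = 506 - 0.183N1 into the first: N1(1 - 0.229·0.183) = 249 - 0.229·506.
So N1* = 133/0.958 = 139, and then N2* = 506 - 0.183·139 = 481.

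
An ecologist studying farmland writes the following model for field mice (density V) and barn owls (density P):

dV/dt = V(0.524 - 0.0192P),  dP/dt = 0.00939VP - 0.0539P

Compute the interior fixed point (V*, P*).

V* ≈ 5.74, P* ≈ 27.3

Set dP/dt = 0 with P > 0: 0.00939V - 0.0539 = 0, so V* = 0.0539/0.00939 = 5.74.
Set dV/dt = 0 with V > 0: 0.524 - 0.0192P = 0, so P* = 0.524/0.0192 = 27.3.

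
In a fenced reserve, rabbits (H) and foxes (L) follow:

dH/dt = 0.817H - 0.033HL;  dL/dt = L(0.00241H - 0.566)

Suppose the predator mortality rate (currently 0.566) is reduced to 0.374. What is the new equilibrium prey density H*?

At the interior fixed point, setting dL/dt = 0 with L > 0 fixes H* = (predator death rate)/(HL coefficient) — independent of the other coefficients.
With the change, H* = 0.374/0.00241 = 155; it falls from 235.

H* ≈ 155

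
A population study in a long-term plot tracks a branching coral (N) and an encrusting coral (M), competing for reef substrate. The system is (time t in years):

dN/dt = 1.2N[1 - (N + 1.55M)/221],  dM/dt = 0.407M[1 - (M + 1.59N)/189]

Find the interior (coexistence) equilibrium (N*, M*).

Setting both brackets to zero gives the nullclines N + 1.55M = 221 and 1.59N + M = 189.
Substituting M = 189 - 1.59N into the first: N(1 - 1.55·1.59) = 221 - 1.55·189.
So N* = -71.9/-1.46 = 49.1, and then M* = 189 - 1.59·49.1 = 111.

N* ≈ 49.1, M* ≈ 111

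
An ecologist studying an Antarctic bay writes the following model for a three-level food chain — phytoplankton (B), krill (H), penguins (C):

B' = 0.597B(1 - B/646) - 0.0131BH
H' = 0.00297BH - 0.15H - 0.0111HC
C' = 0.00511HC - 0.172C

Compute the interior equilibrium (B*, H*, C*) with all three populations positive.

B* ≈ 169, H* ≈ 33.7, C* ≈ 31.7

From dC/dt = 0: 0.00511H* = 0.172, so H* = 33.7.
From dB/dt = 0: 0.597(1 - B*/646) = 0.0131·33.7, giving B* = 646·(1 - 0.739) = 169.
From dH/dt = 0: 0.00297·169 - 0.15 = 0.0111C*, so C* = 0.352/0.0111 = 31.7.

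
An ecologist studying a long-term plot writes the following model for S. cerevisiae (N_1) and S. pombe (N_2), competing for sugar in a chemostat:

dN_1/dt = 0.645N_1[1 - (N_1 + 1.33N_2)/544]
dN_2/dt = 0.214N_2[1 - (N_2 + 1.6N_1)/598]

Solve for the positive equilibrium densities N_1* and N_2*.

N_1* ≈ 223, N_2* ≈ 241

Setting both brackets to zero gives the nullclines N_1 + 1.33N_2 = 544 and 1.6N_1 + N_2 = 598.
Substituting N_2 = 598 - 1.6N_1 into the first: N_1(1 - 1.33·1.6) = 544 - 1.33·598.
So N_1* = -251/-1.13 = 223, and then N_2* = 598 - 1.6·223 = 241.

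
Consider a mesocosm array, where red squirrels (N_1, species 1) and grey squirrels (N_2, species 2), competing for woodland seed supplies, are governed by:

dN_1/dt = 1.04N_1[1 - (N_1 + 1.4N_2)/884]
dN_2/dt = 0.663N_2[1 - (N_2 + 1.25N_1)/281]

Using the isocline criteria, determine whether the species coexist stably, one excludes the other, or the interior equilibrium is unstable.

Compare the nullcline intercepts: K1/α12 = 884/1.4 = 631 > K2 = 281; K2/α21 = 281/1.25 = 225 < K1 = 884.
Since the inequalities point opposite ways, species 1 can invade but species 2 cannot.

species 1 excludes species 2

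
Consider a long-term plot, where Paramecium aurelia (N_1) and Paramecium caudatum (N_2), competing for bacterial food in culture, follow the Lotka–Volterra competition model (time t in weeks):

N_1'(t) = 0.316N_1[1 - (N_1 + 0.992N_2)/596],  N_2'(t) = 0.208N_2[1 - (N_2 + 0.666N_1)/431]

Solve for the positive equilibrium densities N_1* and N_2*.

N_1* ≈ 496, N_2* ≈ 100

Setting both brackets to zero gives the nullclines N_1 + 0.992N_2 = 596 and 0.666N_1 + N_2 = 431.
Substituting N_2 = 431 - 0.666N_1 into the first: N_1(1 - 0.992·0.666) = 596 - 0.992·431.
So N_1* = 168/0.339 = 496, and then N_2* = 431 - 0.666·496 = 100.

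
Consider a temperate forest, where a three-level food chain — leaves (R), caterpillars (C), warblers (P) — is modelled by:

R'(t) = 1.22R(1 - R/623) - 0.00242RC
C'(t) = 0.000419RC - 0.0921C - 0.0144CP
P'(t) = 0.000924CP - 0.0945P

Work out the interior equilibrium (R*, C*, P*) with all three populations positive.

From dP/dt = 0: 0.000924C* = 0.0945, so C* = 102.
From dR/dt = 0: 1.22(1 - R*/623) = 0.00242·102, giving R* = 623·(1 - 0.203) = 497.
From dC/dt = 0: 0.000419·497 - 0.0921 = 0.0144P*, so P* = 0.116/0.0144 = 8.05.

R* ≈ 497, C* ≈ 102, P* ≈ 8.05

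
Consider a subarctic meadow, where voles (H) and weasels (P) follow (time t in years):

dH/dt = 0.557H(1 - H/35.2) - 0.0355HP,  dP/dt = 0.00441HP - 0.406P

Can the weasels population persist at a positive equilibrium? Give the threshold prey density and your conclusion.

Threshold H = 92.1; K < 92.1, so no, the predator goes extinct.

The predator equation gives dP/dt > 0 only when H > 0.406/0.00441 = 92.1.
Without the predator, H → K = 35.2. Since 35.2 < 92.1, the predator cannot invade.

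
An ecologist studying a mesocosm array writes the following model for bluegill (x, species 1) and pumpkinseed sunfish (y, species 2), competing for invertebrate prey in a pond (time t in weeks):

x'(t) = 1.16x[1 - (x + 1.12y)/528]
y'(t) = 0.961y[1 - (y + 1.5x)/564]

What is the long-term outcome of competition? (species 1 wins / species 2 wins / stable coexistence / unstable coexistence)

unstable coexistence (outcome depends on initial conditions)

Compare the nullcline intercepts: K1/α12 = 528/1.12 = 471 < K2 = 564; K2/α21 = 564/1.5 = 376 < K1 = 528.
Since both are reversed, neither can invade when rare; the interior point is a saddle.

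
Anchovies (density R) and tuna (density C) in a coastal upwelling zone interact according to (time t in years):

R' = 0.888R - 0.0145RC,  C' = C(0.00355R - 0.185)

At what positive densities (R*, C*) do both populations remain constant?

Set dC/dt = 0 with C > 0: 0.00355R - 0.185 = 0, so R* = 0.185/0.00355 = 52.1.
Set dR/dt = 0 with R > 0: 0.888 - 0.0145C = 0, so C* = 0.888/0.0145 = 61.2.

R* ≈ 52.1, C* ≈ 61.2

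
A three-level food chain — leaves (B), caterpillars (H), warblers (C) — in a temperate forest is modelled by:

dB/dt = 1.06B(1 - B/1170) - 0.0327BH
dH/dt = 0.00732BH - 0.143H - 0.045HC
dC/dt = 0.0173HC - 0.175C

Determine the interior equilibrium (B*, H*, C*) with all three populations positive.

B* ≈ 805, H* ≈ 10.1, C* ≈ 128

From dC/dt = 0: 0.0173H* = 0.175, so H* = 10.1.
From dB/dt = 0: 1.06(1 - B*/1170) = 0.0327·10.1, giving B* = 1170·(1 - 0.312) = 805.
From dH/dt = 0: 0.00732·805 - 0.143 = 0.045C*, so C* = 5.75/0.045 = 128.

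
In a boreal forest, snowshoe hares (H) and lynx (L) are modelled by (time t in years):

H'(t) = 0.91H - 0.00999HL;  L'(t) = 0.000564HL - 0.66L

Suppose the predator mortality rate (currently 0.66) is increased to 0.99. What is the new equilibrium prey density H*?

At the interior fixed point, setting dL/dt = 0 with L > 0 fixes H* = (predator death rate)/(HL coefficient) — independent of the other coefficients.
With the change, H* = 0.99/0.000564 = 1760; it rises from 1170.

H* ≈ 1760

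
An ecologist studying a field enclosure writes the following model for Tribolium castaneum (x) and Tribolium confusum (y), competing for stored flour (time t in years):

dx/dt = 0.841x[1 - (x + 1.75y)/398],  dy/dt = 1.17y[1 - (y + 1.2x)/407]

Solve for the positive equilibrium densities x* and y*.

Setting both brackets to zero gives the nullclines x + 1.75y = 398 and 1.2x + y = 407.
Substituting y = 407 - 1.2x into the first: x(1 - 1.75·1.2) = 398 - 1.75·407.
So x* = -314/-1.1 = 286, and then y* = 407 - 1.2·286 = 64.2.

x* ≈ 286, y* ≈ 64.2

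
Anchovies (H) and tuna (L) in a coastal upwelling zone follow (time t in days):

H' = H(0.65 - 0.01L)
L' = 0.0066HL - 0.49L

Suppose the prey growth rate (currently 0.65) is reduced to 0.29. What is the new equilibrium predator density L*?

At the interior fixed point, setting dH/dt = 0 with H > 0 fixes L* = (prey growth rate)/(HL coefficient) — independent of the other coefficients.
With the change, L* = 0.29/0.01 = 29; it falls from 65.

L* ≈ 29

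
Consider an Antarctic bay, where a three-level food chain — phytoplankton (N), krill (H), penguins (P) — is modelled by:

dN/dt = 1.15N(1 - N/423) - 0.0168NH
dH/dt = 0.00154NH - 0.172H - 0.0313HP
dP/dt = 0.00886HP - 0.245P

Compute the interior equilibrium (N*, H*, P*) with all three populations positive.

N* ≈ 252, H* ≈ 27.7, P* ≈ 6.91

From dP/dt = 0: 0.00886H* = 0.245, so H* = 27.7.
From dN/dt = 0: 1.15(1 - N*/423) = 0.0168·27.7, giving N* = 423·(1 - 0.404) = 252.
From dH/dt = 0: 0.00154·252 - 0.172 = 0.0313P*, so P* = 0.216/0.0313 = 6.91.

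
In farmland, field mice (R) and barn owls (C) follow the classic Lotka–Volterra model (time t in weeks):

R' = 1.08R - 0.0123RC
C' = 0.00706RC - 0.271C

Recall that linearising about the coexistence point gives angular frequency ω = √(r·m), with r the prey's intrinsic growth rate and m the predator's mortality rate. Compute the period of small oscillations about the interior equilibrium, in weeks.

Here r = 1.08 and m = 0.271, so r·m = 0.293.
ω = √0.293 = 0.541 per week, hence T = 2π/ω ≈ 11.6 weeks.

T ≈ 11.6 weeks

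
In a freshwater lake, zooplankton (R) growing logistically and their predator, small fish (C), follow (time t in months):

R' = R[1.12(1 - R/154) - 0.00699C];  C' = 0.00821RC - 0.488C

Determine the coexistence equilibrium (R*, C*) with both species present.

From dC/dt = 0 with C > 0: 0.00821R* = 0.488, so R* = 59.4.
Substitute into dR/dt = 0: 1.12(1 - 59.4/154) = 0.00699C*.
The bracket is 0.614, giving C* = 0.688/0.00699 = 98.4.

R* ≈ 59.4, C* ≈ 98.4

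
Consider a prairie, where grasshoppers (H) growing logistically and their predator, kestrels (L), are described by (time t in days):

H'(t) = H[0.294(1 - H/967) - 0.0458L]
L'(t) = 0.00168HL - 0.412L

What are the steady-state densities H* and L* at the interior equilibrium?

From dL/dt = 0 with L > 0: 0.00168H* = 0.412, so H* = 245.
Substitute into dH/dt = 0: 0.294(1 - 245/967) = 0.0458L*.
The bracket is 0.746, giving L* = 0.219/0.0458 = 4.79.

H* ≈ 245, L* ≈ 4.79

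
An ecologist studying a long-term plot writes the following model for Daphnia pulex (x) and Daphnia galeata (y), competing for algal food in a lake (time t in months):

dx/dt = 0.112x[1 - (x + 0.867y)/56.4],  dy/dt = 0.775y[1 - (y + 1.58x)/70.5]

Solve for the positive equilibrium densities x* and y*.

Setting both brackets to zero gives the nullclines x + 0.867y = 56.4 and 1.58x + y = 70.5.
Substituting y = 70.5 - 1.58x into the first: x(1 - 0.867·1.58) = 56.4 - 0.867·70.5.
So x* = -4.72/-0.37 = 12.8, and then y* = 70.5 - 1.58·12.8 = 50.3.

x* ≈ 12.8, y* ≈ 50.3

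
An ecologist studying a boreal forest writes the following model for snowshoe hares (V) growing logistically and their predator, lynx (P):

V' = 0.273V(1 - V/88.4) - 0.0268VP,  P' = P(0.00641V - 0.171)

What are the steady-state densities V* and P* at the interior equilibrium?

From dP/dt = 0 with P > 0: 0.00641V* = 0.171, so V* = 26.7.
Substitute into dV/dt = 0: 0.273(1 - 26.7/88.4) = 0.0268P*.
The bracket is 0.698, giving P* = 0.191/0.0268 = 7.11.

V* ≈ 26.7, P* ≈ 7.11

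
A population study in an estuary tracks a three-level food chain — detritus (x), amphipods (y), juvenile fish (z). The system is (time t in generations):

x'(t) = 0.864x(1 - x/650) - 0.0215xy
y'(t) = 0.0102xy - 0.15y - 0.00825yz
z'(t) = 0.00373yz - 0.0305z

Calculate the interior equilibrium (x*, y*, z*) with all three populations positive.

x* ≈ 518, y* ≈ 8.18, z* ≈ 622

From dz/dt = 0: 0.00373y* = 0.0305, so y* = 8.18.
From dx/dt = 0: 0.864(1 - x*/650) = 0.0215·8.18, giving x* = 650·(1 - 0.203) = 518.
From dy/dt = 0: 0.0102·518 - 0.15 = 0.00825z*, so z* = 5.13/0.00825 = 622.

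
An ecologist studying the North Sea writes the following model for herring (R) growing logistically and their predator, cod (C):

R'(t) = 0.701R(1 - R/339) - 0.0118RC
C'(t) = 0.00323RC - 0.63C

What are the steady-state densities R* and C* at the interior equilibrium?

R* ≈ 195, C* ≈ 25.2

From dC/dt = 0 with C > 0: 0.00323R* = 0.63, so R* = 195.
Substitute into dR/dt = 0: 0.701(1 - 195/339) = 0.0118C*.
The bracket is 0.425, giving C* = 0.298/0.0118 = 25.2.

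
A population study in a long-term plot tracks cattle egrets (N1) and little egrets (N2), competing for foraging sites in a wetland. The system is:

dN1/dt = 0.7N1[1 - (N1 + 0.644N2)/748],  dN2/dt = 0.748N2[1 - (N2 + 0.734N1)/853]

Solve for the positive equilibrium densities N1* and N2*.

N1* ≈ 377, N2* ≈ 576

Setting both brackets to zero gives the nullclines N1 + 0.644N2 = 748 and 0.734N1 + N2 = 853.
Substituting N2 = 853 - 0.734N1 into the first: N1(1 - 0.644·0.734) = 748 - 0.644·853.
So N1* = 199/0.527 = 377, and then N2* = 853 - 0.734·377 = 576.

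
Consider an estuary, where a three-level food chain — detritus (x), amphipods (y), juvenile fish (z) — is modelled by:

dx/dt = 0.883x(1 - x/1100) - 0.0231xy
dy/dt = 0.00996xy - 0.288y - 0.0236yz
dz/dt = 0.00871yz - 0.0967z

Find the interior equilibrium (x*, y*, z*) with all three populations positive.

From dz/dt = 0: 0.00871y* = 0.0967, so y* = 11.1.
From dx/dt = 0: 0.883(1 - x*/1100) = 0.0231·11.1, giving x* = 1100·(1 - 0.29) = 781.
From dy/dt = 0: 0.00996·781 - 0.288 = 0.0236z*, so z* = 7.49/0.0236 = 317.

x* ≈ 781, y* ≈ 11.1, z* ≈ 317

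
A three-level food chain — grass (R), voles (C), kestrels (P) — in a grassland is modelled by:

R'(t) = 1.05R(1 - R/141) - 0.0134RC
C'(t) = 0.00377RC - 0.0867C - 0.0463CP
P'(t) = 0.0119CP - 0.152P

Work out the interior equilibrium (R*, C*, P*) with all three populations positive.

From dP/dt = 0: 0.0119C* = 0.152, so C* = 12.8.
From dR/dt = 0: 1.05(1 - R*/141) = 0.0134·12.8, giving R* = 141·(1 - 0.163) = 118.
From dC/dt = 0: 0.00377·118 - 0.0867 = 0.0463P*, so P* = 0.358/0.0463 = 7.74.

R* ≈ 118, C* ≈ 12.8, P* ≈ 7.74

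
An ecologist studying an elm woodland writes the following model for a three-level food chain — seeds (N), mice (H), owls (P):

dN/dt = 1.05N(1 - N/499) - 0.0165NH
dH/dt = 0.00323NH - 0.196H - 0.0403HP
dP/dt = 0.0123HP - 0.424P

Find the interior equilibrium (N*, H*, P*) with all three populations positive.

N* ≈ 229, H* ≈ 34.5, P* ≈ 13.5

From dP/dt = 0: 0.0123H* = 0.424, so H* = 34.5.
From dN/dt = 0: 1.05(1 - N*/499) = 0.0165·34.5, giving N* = 499·(1 - 0.542) = 229.
From dH/dt = 0: 0.00323·229 - 0.196 = 0.0403P*, so P* = 0.543/0.0403 = 13.5.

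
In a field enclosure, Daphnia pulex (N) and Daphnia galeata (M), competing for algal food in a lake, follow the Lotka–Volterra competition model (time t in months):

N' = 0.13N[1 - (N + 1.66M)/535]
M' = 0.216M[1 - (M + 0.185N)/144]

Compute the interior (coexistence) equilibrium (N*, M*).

N* ≈ 427, M* ≈ 65

Setting both brackets to zero gives the nullclines N + 1.66M = 535 and 0.185N + M = 144.
Substituting M = 144 - 0.185N into the first: N(1 - 1.66·0.185) = 535 - 1.66·144.
So N* = 296/0.693 = 427, and then M* = 144 - 0.185·427 = 65.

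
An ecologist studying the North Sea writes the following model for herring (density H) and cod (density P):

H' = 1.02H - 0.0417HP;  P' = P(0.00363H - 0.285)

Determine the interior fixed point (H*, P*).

Set dP/dt = 0 with P > 0: 0.00363H - 0.285 = 0, so H* = 0.285/0.00363 = 78.5.
Set dH/dt = 0 with H > 0: 1.02 - 0.0417P = 0, so P* = 1.02/0.0417 = 24.5.

H* ≈ 78.5, P* ≈ 24.5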